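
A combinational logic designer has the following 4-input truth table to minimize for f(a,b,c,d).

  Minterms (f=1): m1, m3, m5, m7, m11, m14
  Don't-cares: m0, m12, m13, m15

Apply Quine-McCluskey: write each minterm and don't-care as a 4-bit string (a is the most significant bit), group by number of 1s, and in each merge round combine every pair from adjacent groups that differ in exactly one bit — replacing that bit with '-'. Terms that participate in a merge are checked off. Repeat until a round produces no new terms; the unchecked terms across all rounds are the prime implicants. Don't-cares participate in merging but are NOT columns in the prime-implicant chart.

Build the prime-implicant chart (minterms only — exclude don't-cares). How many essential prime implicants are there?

Round 0: 0000✓ 0001✓ 0011✓ 0101✓ 0111✓ 1011✓ 1100✓ 1101✓ 1110✓ 1111✓
Round 1: -011✓ -101✓ -111✓ 0-01✓ 0-11✓ 00-1✓ 000- 01-1✓ 1-11✓ 11-0✓ 11-1✓ 110-✓ 111-✓
Round 2: --11 -1-1 0--1 11--
PIs = {--11, -1-1, 0--1, 000-, 11--}
Coverage chart:
  m1: 0--1,000-
  m3: --11,0--1
  m5: -1-1,0--1
  m7: --11,-1-1,0--1
  m11: --11 ←essential
  m14: 11-- ←essential
Essential: --11, 11--

2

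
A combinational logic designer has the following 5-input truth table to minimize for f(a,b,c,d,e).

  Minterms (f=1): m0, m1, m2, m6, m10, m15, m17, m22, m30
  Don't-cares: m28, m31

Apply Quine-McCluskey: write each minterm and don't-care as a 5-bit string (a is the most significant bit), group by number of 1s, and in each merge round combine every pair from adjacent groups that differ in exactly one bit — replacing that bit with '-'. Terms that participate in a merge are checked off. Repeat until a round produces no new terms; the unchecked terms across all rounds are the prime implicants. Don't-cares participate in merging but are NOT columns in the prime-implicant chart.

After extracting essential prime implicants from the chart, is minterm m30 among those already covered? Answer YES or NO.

NO

size-2^0 implicants → 00000(✓)  00001(✓)  00010(✓)  00110(✓)  01010(✓)  01111(✓)  10001(✓)  10110(✓)  11100(✓)  11110(✓)  11111(✓)
size-2^1 implicants → -0001  -0110  -1111  0-010  00-10  000-0  0000-  1-110  111-0  1111-
Unchecked terms (primes): -0001, -0110, -1111, 0-010, 00-10, 000-0, 0000-, 1-110, 111-0, 1111-
Minterm coverage:
  m0 ⊆ 000-0,0000-
  m1 ⊆ -0001,0000-
  m2 ⊆ 0-010,00-10,000-0
  m6 ⊆ -0110,00-10
  m10 ⊆ 0-010 [E]
  m15 ⊆ -1111 [E]
  m17 ⊆ -0001 [E]
  m22 ⊆ -0110,1-110
  m30 ⊆ 1-110,111-0,1111-
E = {-0001, -1111, 0-010}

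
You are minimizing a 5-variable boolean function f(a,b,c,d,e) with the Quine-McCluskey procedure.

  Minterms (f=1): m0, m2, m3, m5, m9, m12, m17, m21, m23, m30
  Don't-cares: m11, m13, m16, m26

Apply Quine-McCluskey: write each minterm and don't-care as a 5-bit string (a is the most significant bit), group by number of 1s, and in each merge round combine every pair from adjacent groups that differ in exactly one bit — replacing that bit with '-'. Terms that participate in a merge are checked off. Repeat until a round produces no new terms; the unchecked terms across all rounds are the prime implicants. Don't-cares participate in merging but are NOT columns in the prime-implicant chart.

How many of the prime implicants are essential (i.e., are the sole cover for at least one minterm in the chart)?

size-2^0 implicants → 00000(✓)  00010(✓)  00011(✓)  00101(✓)  01001(✓)  01011(✓)  01100(✓)  01101(✓)  10000(✓)  10001(✓)  10101(✓)  10111(✓)  11010(✓)  11110(✓)
size-2^1 implicants → -0000  -0101  0-011  0-101  000-0  0001-  01-01  010-1  0110-  10-01  1000-  101-1  11-10
Unchecked terms (primes): -0000, -0101, 0-011, 0-101, 000-0, 0001-, 01-01, 010-1, 0110-, 10-01, 1000-, 101-1, 11-10
Minterm coverage:
  m0 ⊆ -0000,000-0
  m2 ⊆ 000-0,0001-
  m3 ⊆ 0-011,0001-
  m5 ⊆ -0101,0-101
  m9 ⊆ 01-01,010-1
  m12 ⊆ 0110- [E]
  m17 ⊆ 10-01,1000-
  m21 ⊆ -0101,10-01,101-1
  m23 ⊆ 101-1 [E]
  m30 ⊆ 11-10 [E]
E = {0110-, 101-1, 11-10}

3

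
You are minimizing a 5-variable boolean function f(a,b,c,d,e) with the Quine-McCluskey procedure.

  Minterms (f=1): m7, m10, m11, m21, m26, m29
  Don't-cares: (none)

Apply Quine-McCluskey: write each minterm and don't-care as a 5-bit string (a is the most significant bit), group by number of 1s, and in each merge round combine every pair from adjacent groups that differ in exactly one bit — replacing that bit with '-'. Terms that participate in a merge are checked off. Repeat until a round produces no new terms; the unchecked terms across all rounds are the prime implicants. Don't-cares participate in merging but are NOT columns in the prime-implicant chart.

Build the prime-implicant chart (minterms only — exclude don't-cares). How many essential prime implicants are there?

4

Round 0: 00111 01010✓ 01011✓ 10101✓ 11010✓ 11101✓
Round 1: -1010 0101- 1-101
PIs = {-1010, 00111, 0101-, 1-101}
Coverage chart:
  m7: 00111 ←essential
  m10: -1010,0101-
  m11: 0101- ←essential
  m21: 1-101 ←essential
  m26: -1010 ←essential
  m29: 1-101 ←essential
Essential: -1010, 00111, 0101-, 1-101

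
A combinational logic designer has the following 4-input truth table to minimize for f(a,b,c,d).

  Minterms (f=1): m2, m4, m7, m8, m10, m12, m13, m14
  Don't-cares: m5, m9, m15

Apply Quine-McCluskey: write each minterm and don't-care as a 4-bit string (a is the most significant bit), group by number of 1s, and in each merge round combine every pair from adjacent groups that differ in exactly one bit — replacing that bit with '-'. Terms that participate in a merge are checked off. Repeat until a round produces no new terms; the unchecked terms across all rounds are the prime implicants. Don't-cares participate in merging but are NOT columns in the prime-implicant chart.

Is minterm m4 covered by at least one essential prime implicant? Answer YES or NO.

[col 0] 0010*, 0100*, 0101*, 0111*, 1000*, 1001*, 1010*, 1100*, 1101*, 1110*, 1111*
[col 1] -010, -100*, -101*, -111*, 01-1*, 010-*, 1-00*, 1-01*, 1-10*, 10-0*, 100-*, 11-0*, 11-1*, 110-*, 111-*
[col 2] -1-1, -10-, 1--0, 1-0-, 11--
Prime implicants: -010, -1-1, -10-, 1--0, 1-0-, 11--
PI chart (minterm → PIs covering it):
  2 | -010  (sole → essential)
  4 | -10-  (sole → essential)
  7 | -1-1  (sole → essential)
  8 | 1--0,1-0-
  10 | -010,1--0
  12 | -10-,1--0,1-0-,11--
  13 | -1-1,-10-,1-0-,11--
  14 | 1--0,11--
Essential prime implicants: -010, -1-1, -10-

YES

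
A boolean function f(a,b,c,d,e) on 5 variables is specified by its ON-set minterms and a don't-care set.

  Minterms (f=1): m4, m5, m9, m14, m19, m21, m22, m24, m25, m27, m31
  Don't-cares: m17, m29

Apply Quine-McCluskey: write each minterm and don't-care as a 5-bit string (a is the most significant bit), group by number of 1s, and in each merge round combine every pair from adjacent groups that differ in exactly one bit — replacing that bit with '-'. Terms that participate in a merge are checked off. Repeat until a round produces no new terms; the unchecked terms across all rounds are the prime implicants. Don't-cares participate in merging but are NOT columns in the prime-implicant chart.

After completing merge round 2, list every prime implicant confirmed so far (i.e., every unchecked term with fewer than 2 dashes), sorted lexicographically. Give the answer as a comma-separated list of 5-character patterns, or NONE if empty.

size-2^0 implicants → 00100(✓)  00101(✓)  01001(✓)  01110  10001(✓)  10011(✓)  10101(✓)  10110  11000(✓)  11001(✓)  11011(✓)  11101(✓)  11111(✓)
size-2^1 implicants → -0101  -1001  0010-  1-001(✓)  1-011(✓)  1-101(✓)  10-01(✓)  100-1(✓)  11-01(✓)  11-11(✓)  110-1(✓)  1100-  111-1(✓)
size-2^2 implicants → 1--01  1-0-1  11--1
Unchecked terms (primes): -0101, -1001, 0010-, 01110, 1--01, 1-0-1, 10110, 11--1, 1100-

-0101, -1001, 0010-, 01110, 10110, 1100-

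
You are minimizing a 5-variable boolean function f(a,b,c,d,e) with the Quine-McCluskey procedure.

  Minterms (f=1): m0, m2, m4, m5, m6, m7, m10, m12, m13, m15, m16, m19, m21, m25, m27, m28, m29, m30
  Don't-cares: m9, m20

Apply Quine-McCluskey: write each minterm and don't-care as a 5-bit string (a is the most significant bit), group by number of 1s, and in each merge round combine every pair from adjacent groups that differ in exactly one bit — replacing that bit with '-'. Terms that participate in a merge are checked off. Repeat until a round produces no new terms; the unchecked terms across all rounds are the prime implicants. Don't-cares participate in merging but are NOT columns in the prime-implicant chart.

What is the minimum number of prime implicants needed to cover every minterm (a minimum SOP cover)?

8

Round 0: 00000✓ 00010✓ 00100✓ 00101✓ 00110✓ 00111✓ 01001✓ 01010✓ 01100✓ 01101✓ 01111✓ 10000✓ 10011✓ 10100✓ 10101✓ 11001✓ 11011✓ 11100✓ 11101✓ 11110✓
Round 1: -0000✓ -0100✓ -0101✓ -1001✓ -1100✓ -1101✓ 0-010 0-100✓ 0-101✓ 0-111✓ 00-00✓ 00-10✓ 000-0✓ 001-0✓ 001-1✓ 0010-✓ 0011-✓ 01-01✓ 011-1✓ 0110-✓ 1-011 1-100✓ 1-101✓ 10-00✓ 1010-✓ 11-01✓ 110-1 111-0 1110-✓
Round 2: --100✓ --101✓ -0-00 -010-✓ -1-01 -110-✓ 0-1-1 0-10-✓ 00--0 001-- 1-10-✓
Round 3: --10-
PIs = {--10-, -0-00, -1-01, 0-010, 0-1-1, 00--0, 001--, 1-011, 110-1, 111-0}
Coverage chart:
  m0: -0-00,00--0
  m2: 0-010,00--0
  m4: --10-,-0-00,00--0,001--
  m5: --10-,0-1-1,001--
  m6: 00--0,001--
  m7: 0-1-1,001--
  m10: 0-010 ←essential
  m12: --10- ←essential
  m13: --10-,-1-01,0-1-1
  m15: 0-1-1 ←essential
  m16: -0-00 ←essential
  m19: 1-011 ←essential
  m21: --10- ←essential
  m25: -1-01,110-1
  m27: 1-011,110-1
  m28: --10-,111-0
  m29: --10-,-1-01
  m30: 111-0 ←essential
Essential: --10-, -0-00, 0-010, 0-1-1, 1-011, 111-0
Petrick residual → -1-01, 00--0
Min cover (8 terms): cd' + b'd'e' + bd'e + a'c'de' + a'ce + a'b'e' + ac'de + abce'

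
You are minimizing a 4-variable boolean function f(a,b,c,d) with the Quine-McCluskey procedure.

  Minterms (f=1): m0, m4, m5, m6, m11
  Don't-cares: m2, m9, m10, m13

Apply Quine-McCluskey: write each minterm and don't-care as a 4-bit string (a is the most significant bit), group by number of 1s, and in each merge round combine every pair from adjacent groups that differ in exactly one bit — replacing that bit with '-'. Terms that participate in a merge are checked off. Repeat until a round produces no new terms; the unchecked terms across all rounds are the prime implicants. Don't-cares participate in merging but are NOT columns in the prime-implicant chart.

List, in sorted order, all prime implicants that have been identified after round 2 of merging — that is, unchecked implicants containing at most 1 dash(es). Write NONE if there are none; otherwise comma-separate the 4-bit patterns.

-010, -101, 010-, 1-01, 10-1, 101-

[col 0] 0000*, 0010*, 0100*, 0101*, 0110*, 1001*, 1010*, 1011*, 1101*
[col 1] -010, -101, 0-00*, 0-10*, 00-0*, 01-0*, 010-, 1-01, 10-1, 101-
[col 2] 0--0
Prime implicants: -010, -101, 0--0, 010-, 1-01, 10-1, 101-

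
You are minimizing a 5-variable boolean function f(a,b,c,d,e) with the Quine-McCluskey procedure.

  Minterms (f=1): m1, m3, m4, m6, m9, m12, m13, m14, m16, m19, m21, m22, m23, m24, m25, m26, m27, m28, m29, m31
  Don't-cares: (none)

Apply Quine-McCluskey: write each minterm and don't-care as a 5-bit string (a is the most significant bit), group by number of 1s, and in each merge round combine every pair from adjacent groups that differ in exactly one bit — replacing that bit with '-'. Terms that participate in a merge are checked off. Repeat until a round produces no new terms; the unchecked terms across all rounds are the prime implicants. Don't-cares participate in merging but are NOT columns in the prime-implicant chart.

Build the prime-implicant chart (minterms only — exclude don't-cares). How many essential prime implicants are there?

[col 0] 00001*, 00011*, 00100*, 00110*, 01001*, 01100*, 01101*, 01110*, 10000*, 10011*, 10101*, 10110*, 10111*, 11000*, 11001*, 11010*, 11011*, 11100*, 11101*, 11111*
[col 1] -0011, -0110, -1001*, -1100*, -1101*, 0-001, 0-100*, 0-110*, 000-1, 001-0*, 01-01*, 011-0*, 0110-*, 1-000, 1-011*, 1-101*, 1-111*, 10-11*, 101-1*, 1011-, 11-00*, 11-01*, 11-11*, 110-0*, 110-1*, 1100-*, 1101-*, 111-1*, 1110-*
[col 2] -1-01, -110-, 0-1-0, 1--11, 1-1-1, 11--1, 11-0-, 110--
Prime implicants: -0011, -0110, -1-01, -110-, 0-001, 0-1-0, 000-1, 1--11, 1-000, 1-1-1, 1011-, 11--1, 11-0-, 110--
PI chart (minterm → PIs covering it):
  1 | 0-001,000-1
  3 | -0011,000-1
  4 | 0-1-0  (sole → essential)
  6 | -0110,0-1-0
  9 | -1-01,0-001
  12 | -110-,0-1-0
  13 | -1-01,-110-
  14 | 0-1-0  (sole → essential)
  16 | 1-000  (sole → essential)
  19 | -0011,1--11
  21 | 1-1-1  (sole → essential)
  22 | -0110,1011-
  23 | 1--11,1-1-1,1011-
  24 | 1-000,11-0-,110--
  25 | -1-01,11--1,11-0-,110--
  26 | 110--  (sole → essential)
  27 | 1--11,11--1,110--
  28 | -110-,11-0-
  29 | -1-01,-110-,1-1-1,11--1,11-0-
  31 | 1--11,1-1-1,11--1
Essential prime implicants: 0-1-0, 1-000, 1-1-1, 110--

4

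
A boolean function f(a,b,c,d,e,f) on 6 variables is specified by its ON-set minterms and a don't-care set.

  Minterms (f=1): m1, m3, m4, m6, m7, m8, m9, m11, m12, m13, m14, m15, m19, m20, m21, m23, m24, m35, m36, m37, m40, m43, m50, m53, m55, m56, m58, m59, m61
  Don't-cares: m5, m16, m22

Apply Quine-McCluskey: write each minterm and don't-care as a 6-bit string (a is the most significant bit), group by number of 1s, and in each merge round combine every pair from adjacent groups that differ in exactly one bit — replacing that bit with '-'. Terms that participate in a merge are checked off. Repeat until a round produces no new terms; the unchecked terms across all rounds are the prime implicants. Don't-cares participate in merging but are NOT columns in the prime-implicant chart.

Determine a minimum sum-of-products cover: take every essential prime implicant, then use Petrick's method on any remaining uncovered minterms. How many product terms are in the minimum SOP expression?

size-2^0 implicants → 000001(✓)  000011(✓)  000100(✓)  000101(✓)  000110(✓)  000111(✓)  001000(✓)  001001(✓)  001011(✓)  001100(✓)  001101(✓)  001110(✓)  001111(✓)  010000(✓)  010011(✓)  010100(✓)  010101(✓)  010110(✓)  010111(✓)  011000(✓)  100011(✓)  100100(✓)  100101(✓)  101000(✓)  101011(✓)  110010(✓)  110101(✓)  110111(✓)  111000(✓)  111010(✓)  111011(✓)  111101(✓)
size-2^1 implicants → -00011(✓)  -00100(✓)  -00101(✓)  -01000(✓)  -01011(✓)  -10101(✓)  -10111(✓)  -11000(✓)  0-0011(✓)  0-0100(✓)  0-0101(✓)  0-0110(✓)  0-0111(✓)  0-1000(✓)  00-001(✓)  00-011(✓)  00-100(✓)  00-101(✓)  00-110(✓)  00-111(✓)  000-01(✓)  000-11(✓)  0000-1(✓)  0001-0(✓)  0001-1(✓)  00010-(✓)  00011-(✓)  001-00(✓)  001-01(✓)  001-11(✓)  0010-1(✓)  00100-(✓)  0011-0(✓)  0011-1(✓)  00110-(✓)  00111-(✓)  01-000  010-00  010-11(✓)  0101-0(✓)  0101-1(✓)  01010-(✓)  01011-(✓)  1-0101(✓)  1-1000(✓)  1-1011  10-011(✓)  10010-(✓)  11-010  11-101  1101-1(✓)  1110-0  11101-
size-2^2 implicants → --0101  --1000  -0-011  -0010-  -101-1  0-0-11  0-01-0(✓)  0-01-1(✓)  0-010-(✓)  0-011-(✓)  00--01(✓)  00--11(✓)  00-0-1(✓)  00-1-0(✓)  00-1-1(✓)  00-10-(✓)  00-11-(✓)  000--1(✓)  0001--(✓)  001--1(✓)  001-0-  0011--(✓)  0101--(✓)
size-2^3 implicants → 0-01--  00---1  00-1--
Unchecked terms (primes): --0101, --1000, -0-011, -0010-, -101-1, 0-0-11, 0-01--, 00---1, 00-1--, 001-0-, 01-000, 010-00, 1-1011, 11-010, 11-101, 1110-0, 11101-
Minterm coverage:
  m1 ⊆ 00---1 [E]
  m3 ⊆ -0-011,0-0-11,00---1
  m4 ⊆ -0010-,0-01--,00-1--
  m6 ⊆ 0-01--,00-1--
  m7 ⊆ 0-0-11,0-01--,00---1,00-1--
  m8 ⊆ --1000,001-0-
  m9 ⊆ 00---1,001-0-
  m11 ⊆ -0-011,00---1
  m12 ⊆ 00-1--,001-0-
  m13 ⊆ 00---1,00-1--,001-0-
  m14 ⊆ 00-1-- [E]
  m15 ⊆ 00---1,00-1--
  m19 ⊆ 0-0-11 [E]
  m20 ⊆ 0-01--,010-00
  m21 ⊆ --0101,-101-1,0-01--
  m23 ⊆ -101-1,0-0-11,0-01--
  m24 ⊆ --1000,01-000
  m35 ⊆ -0-011 [E]
  m36 ⊆ -0010- [E]
  m37 ⊆ --0101,-0010-
  m40 ⊆ --1000 [E]
  m43 ⊆ -0-011,1-1011
  m50 ⊆ 11-010 [E]
  m53 ⊆ --0101,-101-1,11-101
  m55 ⊆ -101-1 [E]
  m56 ⊆ --1000,1110-0
  m58 ⊆ 11-010,1110-0,11101-
  m59 ⊆ 1-1011,11101-
  m61 ⊆ 11-101 [E]
E = {--1000, -0-011, -0010-, -101-1, 0-0-11, 00---1, 00-1--, 11-010, 11-101}
Petrick residual → 0-01--, 1-1011
Cover = cd'e'f' + b'd'ef + b'c'de' + bc'df + a'c'ef + a'c'd + a'b'f + a'b'd + acd'ef + abd'ef' + abde'f  |cover|=11

11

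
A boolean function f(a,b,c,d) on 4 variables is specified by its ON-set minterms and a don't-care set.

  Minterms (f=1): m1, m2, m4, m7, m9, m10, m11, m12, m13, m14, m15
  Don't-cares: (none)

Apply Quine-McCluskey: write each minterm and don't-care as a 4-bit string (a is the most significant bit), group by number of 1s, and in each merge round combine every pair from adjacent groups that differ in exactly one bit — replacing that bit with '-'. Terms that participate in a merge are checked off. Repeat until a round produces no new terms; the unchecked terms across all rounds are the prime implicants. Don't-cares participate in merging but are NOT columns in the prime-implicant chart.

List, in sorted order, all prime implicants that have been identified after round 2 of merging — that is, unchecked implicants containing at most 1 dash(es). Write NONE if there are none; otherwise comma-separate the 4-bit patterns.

size-2^0 implicants → 0001(✓)  0010(✓)  0100(✓)  0111(✓)  1001(✓)  1010(✓)  1011(✓)  1100(✓)  1101(✓)  1110(✓)  1111(✓)
size-2^1 implicants → -001  -010  -100  -111  1-01(✓)  1-10(✓)  1-11(✓)  10-1(✓)  101-(✓)  11-0(✓)  11-1(✓)  110-(✓)  111-(✓)
size-2^2 implicants → 1--1  1-1-  11--
Unchecked terms (primes): -001, -010, -100, -111, 1--1, 1-1-, 11--

-001, -010, -100, -111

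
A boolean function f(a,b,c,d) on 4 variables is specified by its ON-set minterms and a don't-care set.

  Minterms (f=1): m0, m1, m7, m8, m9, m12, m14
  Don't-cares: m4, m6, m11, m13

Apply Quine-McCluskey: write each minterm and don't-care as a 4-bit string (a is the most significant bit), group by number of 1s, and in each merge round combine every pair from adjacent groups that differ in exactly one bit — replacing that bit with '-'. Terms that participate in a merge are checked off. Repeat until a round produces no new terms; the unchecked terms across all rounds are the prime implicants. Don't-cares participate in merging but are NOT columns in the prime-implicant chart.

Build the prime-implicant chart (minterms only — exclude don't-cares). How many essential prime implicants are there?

[col 0] 0000*, 0001*, 0100*, 0110*, 0111*, 1000*, 1001*, 1011*, 1100*, 1101*, 1110*
[col 1] -000*, -001*, -100*, -110*, 0-00*, 000-*, 01-0*, 011-, 1-00*, 1-01*, 10-1, 100-*, 11-0*, 110-*
[col 2] --00, -00-, -1-0, 1-0-
Prime implicants: --00, -00-, -1-0, 011-, 1-0-, 10-1
PI chart (minterm → PIs covering it):
  0 | --00,-00-
  1 | -00-  (sole → essential)
  7 | 011-  (sole → essential)
  8 | --00,-00-,1-0-
  9 | -00-,1-0-,10-1
  12 | --00,-1-0,1-0-
  14 | -1-0  (sole → essential)
Essential prime implicants: -00-, -1-0, 011-

3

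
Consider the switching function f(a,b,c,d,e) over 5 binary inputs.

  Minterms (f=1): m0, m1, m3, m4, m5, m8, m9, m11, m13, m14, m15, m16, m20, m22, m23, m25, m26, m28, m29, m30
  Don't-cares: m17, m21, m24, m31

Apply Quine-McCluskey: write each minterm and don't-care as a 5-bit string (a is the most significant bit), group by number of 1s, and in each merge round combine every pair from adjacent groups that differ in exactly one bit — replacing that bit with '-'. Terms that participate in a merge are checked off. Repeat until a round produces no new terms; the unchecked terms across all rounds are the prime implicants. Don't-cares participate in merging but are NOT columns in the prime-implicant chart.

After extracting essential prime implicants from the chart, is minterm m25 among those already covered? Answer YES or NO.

YES

[col 0] 00000*, 00001*, 00011*, 00100*, 00101*, 01000*, 01001*, 01011*, 01101*, 01110*, 01111*, 10000*, 10001*, 10100*, 10101*, 10110*, 10111*, 11000*, 11001*, 11010*, 11100*, 11101*, 11110*, 11111*
[col 1] -0000*, -0001*, -0100*, -0101*, -1000*, -1001*, -1101*, -1110*, -1111*, 0-000*, 0-001*, 0-011*, 0-101*, 00-00*, 00-01*, 000-1*, 0000-*, 0010-*, 01-01*, 01-11*, 010-1*, 0100-*, 011-1*, 0111-*, 1-000*, 1-001*, 1-100*, 1-101*, 1-110*, 1-111*, 10-00*, 10-01*, 1000-*, 101-0*, 101-1*, 1010-*, 1011-*, 11-00*, 11-01*, 11-10*, 110-0*, 1100-*, 111-0*, 111-1*, 1110-*, 1111-*
[col 2] --000*, --001*, --101*, -0-00*, -0-01*, -000-*, -010-*, -1-01*, -100-*, -11-1, -111-, 0--01*, 0-0-1, 0-00-*, 00-0-*, 01--1, 1--00*, 1--01*, 1-00-*, 1-1-0*, 1-1-1*, 1-10-*, 1-11-*, 10-0-*, 101--*, 11--0, 11-0-*, 111--*
[col 3] ---01, --00-, -0-0-, 1--0-, 1-1--
Prime implicants: ---01, --00-, -0-0-, -11-1, -111-, 0-0-1, 01--1, 1--0-, 1-1--, 11--0
PI chart (minterm → PIs covering it):
  0 | --00-,-0-0-
  1 | ---01,--00-,-0-0-,0-0-1
  3 | 0-0-1  (sole → essential)
  4 | -0-0-  (sole → essential)
  5 | ---01,-0-0-
  8 | --00-  (sole → essential)
  9 | ---01,--00-,0-0-1,01--1
  11 | 0-0-1,01--1
  13 | ---01,-11-1,01--1
  14 | -111-  (sole → essential)
  15 | -11-1,-111-,01--1
  16 | --00-,-0-0-,1--0-
  20 | -0-0-,1--0-,1-1--
  22 | 1-1--  (sole → essential)
  23 | 1-1--  (sole → essential)
  25 | ---01,--00-,1--0-
  26 | 11--0  (sole → essential)
  28 | 1--0-,1-1--,11--0
  29 | ---01,-11-1,1--0-,1-1--
  30 | -111-,1-1--,11--0
Essential prime implicants: --00-, -0-0-, -111-, 0-0-1, 1-1--, 11--0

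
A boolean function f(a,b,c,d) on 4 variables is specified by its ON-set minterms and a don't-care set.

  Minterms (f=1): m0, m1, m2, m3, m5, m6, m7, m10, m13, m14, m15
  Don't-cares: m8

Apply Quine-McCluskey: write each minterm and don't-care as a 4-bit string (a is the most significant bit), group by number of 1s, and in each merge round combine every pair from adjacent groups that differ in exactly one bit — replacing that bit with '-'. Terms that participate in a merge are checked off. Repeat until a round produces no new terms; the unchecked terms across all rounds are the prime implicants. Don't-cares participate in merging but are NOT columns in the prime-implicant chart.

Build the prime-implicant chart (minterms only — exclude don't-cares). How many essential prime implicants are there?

1

size-2^0 implicants → 0000(✓)  0001(✓)  0010(✓)  0011(✓)  0101(✓)  0110(✓)  0111(✓)  1000(✓)  1010(✓)  1101(✓)  1110(✓)  1111(✓)
size-2^1 implicants → -000(✓)  -010(✓)  -101(✓)  -110(✓)  -111(✓)  0-01(✓)  0-10(✓)  0-11(✓)  00-0(✓)  00-1(✓)  000-(✓)  001-(✓)  01-1(✓)  011-(✓)  1-10(✓)  10-0(✓)  11-1(✓)  111-(✓)
size-2^2 implicants → --10  -0-0  -1-1  -11-  0--1  0-1-  00--
Unchecked terms (primes): --10, -0-0, -1-1, -11-, 0--1, 0-1-, 00--
Minterm coverage:
  m0 ⊆ -0-0,00--
  m1 ⊆ 0--1,00--
  m2 ⊆ --10,-0-0,0-1-,00--
  m3 ⊆ 0--1,0-1-,00--
  m5 ⊆ -1-1,0--1
  m6 ⊆ --10,-11-,0-1-
  m7 ⊆ -1-1,-11-,0--1,0-1-
  m10 ⊆ --10,-0-0
  m13 ⊆ -1-1 [E]
  m14 ⊆ --10,-11-
  m15 ⊆ -1-1,-11-
E = {-1-1}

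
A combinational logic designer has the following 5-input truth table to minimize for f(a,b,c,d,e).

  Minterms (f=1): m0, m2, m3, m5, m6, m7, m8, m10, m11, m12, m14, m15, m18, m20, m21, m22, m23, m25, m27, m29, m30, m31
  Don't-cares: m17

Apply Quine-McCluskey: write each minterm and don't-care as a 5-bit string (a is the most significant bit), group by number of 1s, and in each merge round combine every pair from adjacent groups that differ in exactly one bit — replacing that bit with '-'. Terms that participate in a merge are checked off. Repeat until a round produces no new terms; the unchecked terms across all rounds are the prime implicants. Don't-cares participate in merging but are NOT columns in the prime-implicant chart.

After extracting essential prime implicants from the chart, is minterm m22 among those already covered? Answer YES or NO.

YES

size-2^0 implicants → 00000(✓)  00010(✓)  00011(✓)  00101(✓)  00110(✓)  00111(✓)  01000(✓)  01010(✓)  01011(✓)  01100(✓)  01110(✓)  01111(✓)  10001(✓)  10010(✓)  10100(✓)  10101(✓)  10110(✓)  10111(✓)  11001(✓)  11011(✓)  11101(✓)  11110(✓)  11111(✓)
size-2^1 implicants → -0010(✓)  -0101(✓)  -0110(✓)  -0111(✓)  -1011(✓)  -1110(✓)  -1111(✓)  0-000(✓)  0-010(✓)  0-011(✓)  0-110(✓)  0-111(✓)  00-10(✓)  00-11(✓)  000-0(✓)  0001-(✓)  001-1(✓)  0011-(✓)  01-00(✓)  01-10(✓)  01-11(✓)  010-0(✓)  0101-(✓)  011-0(✓)  0111-(✓)  1-001(✓)  1-101(✓)  1-110(✓)  1-111(✓)  10-01(✓)  10-10(✓)  101-0(✓)  101-1(✓)  1010-(✓)  1011-(✓)  11-01(✓)  11-11(✓)  110-1(✓)  111-1(✓)  1111-(✓)
size-2^2 implicants → --110(✓)  --111(✓)  -0-10  -01-1  -011-(✓)  -1-11  -111-(✓)  0--10(✓)  0--11(✓)  0-0-0  0-01-(✓)  0-11-(✓)  00-1-(✓)  01--0  01-1-(✓)  1--01  1-1-1  1-11-(✓)  101--  11--1
size-2^3 implicants → --11-  0--1-
Unchecked terms (primes): --11-, -0-10, -01-1, -1-11, 0--1-, 0-0-0, 01--0, 1--01, 1-1-1, 101--, 11--1
Minterm coverage:
  m0 ⊆ 0-0-0 [E]
  m2 ⊆ -0-10,0--1-,0-0-0
  m3 ⊆ 0--1- [E]
  m5 ⊆ -01-1 [E]
  m6 ⊆ --11-,-0-10,0--1-
  m7 ⊆ --11-,-01-1,0--1-
  m8 ⊆ 0-0-0,01--0
  m10 ⊆ 0--1-,0-0-0,01--0
  m11 ⊆ -1-11,0--1-
  m12 ⊆ 01--0 [E]
  m14 ⊆ --11-,0--1-,01--0
  m15 ⊆ --11-,-1-11,0--1-
  m18 ⊆ -0-10 [E]
  m20 ⊆ 101-- [E]
  m21 ⊆ -01-1,1--01,1-1-1,101--
  m22 ⊆ --11-,-0-10,101--
  m23 ⊆ --11-,-01-1,1-1-1,101--
  m25 ⊆ 1--01,11--1
  m27 ⊆ -1-11,11--1
  m29 ⊆ 1--01,1-1-1,11--1
  m30 ⊆ --11- [E]
  m31 ⊆ --11-,-1-11,1-1-1,11--1
E = {--11-, -0-10, -01-1, 0--1-, 0-0-0, 01--0, 101--}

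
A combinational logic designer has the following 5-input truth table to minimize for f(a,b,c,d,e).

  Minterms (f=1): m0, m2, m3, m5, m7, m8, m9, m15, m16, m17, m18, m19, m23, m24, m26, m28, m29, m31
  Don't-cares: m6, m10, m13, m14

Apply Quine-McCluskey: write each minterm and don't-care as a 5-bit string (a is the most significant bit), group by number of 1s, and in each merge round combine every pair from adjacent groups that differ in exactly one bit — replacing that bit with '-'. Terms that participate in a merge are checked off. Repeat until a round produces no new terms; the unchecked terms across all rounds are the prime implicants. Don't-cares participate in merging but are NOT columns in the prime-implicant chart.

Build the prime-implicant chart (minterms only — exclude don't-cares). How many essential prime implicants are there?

3

Round 0: 00000✓ 00010✓ 00011✓ 00101✓ 00110✓ 00111✓ 01000✓ 01001✓ 01010✓ 01101✓ 01110✓ 01111✓ 10000✓ 10001✓ 10010✓ 10011✓ 10111✓ 11000✓ 11010✓ 11100✓ 11101✓ 11111✓
Round 1: -0000✓ -0010✓ -0011✓ -0111✓ -1000✓ -1010✓ -1101✓ -1111✓ 0-000✓ 0-010✓ 0-101✓ 0-110✓ 0-111✓ 00-10✓ 00-11✓ 000-0✓ 0001-✓ 001-1✓ 0011-✓ 01-01 01-10✓ 010-0✓ 0100- 011-1✓ 0111-✓ 1-000✓ 1-010✓ 1-111✓ 10-11✓ 100-0✓ 100-1✓ 1000-✓ 1001-✓ 11-00 110-0✓ 111-1✓ 1110-
Round 2: --000✓ --010✓ --111 -0-11 -00-0✓ -001- -10-0✓ -11-1 0--10 0-0-0✓ 0-1-1 0-11- 00-1- 1-0-0✓ 100--
Round 3: --0-0
PIs = {--0-0, --111, -0-11, -001-, -11-1, 0--10, 0-1-1, 0-11-, 00-1-, 01-01, 0100-, 100--, 11-00, 1110-}
Coverage chart:
  m0: --0-0 ←essential
  m2: --0-0,-001-,0--10,00-1-
  m3: -0-11,-001-,00-1-
  m5: 0-1-1 ←essential
  m7: --111,-0-11,0-1-1,0-11-,00-1-
  m8: --0-0,0100-
  m9: 01-01,0100-
  m15: --111,-11-1,0-1-1,0-11-
  m16: --0-0,100--
  m17: 100-- ←essential
  m18: --0-0,-001-,100--
  m19: -0-11,-001-,100--
  m23: --111,-0-11
  m24: --0-0,11-00
  m26: --0-0 ←essential
  m28: 11-00,1110-
  m29: -11-1,1110-
  m31: --111,-11-1
Essential: --0-0, 0-1-1, 100--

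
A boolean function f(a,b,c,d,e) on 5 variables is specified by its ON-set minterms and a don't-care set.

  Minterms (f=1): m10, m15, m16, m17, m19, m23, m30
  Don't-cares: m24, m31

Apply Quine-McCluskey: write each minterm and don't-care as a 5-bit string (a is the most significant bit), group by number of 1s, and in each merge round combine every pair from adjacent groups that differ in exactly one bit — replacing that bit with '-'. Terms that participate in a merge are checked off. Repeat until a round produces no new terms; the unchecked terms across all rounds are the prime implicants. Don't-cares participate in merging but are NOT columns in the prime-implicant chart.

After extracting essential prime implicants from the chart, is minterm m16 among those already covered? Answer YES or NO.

[col 0] 01010, 01111*, 10000*, 10001*, 10011*, 10111*, 11000*, 11110*, 11111*
[col 1] -1111, 1-000, 1-111, 10-11, 100-1, 1000-, 1111-
Prime implicants: -1111, 01010, 1-000, 1-111, 10-11, 100-1, 1000-, 1111-
PI chart (minterm → PIs covering it):
  10 | 01010  (sole → essential)
  15 | -1111  (sole → essential)
  16 | 1-000,1000-
  17 | 100-1,1000-
  19 | 10-11,100-1
  23 | 1-111,10-11
  30 | 1111-  (sole → essential)
Essential prime implicants: -1111, 01010, 1111-

NO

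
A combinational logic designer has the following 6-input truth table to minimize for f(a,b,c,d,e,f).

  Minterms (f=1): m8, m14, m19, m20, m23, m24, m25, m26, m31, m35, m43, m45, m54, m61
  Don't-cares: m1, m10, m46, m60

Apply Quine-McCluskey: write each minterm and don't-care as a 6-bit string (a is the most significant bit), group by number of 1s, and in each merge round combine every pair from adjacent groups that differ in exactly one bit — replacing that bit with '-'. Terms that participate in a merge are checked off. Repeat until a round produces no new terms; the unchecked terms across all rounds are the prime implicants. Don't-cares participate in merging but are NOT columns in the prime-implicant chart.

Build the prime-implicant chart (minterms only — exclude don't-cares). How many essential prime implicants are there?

[col 0] 000001, 001000*, 001010*, 001110*, 010011*, 010100, 010111*, 011000*, 011001*, 011010*, 011111*, 100011*, 101011*, 101101*, 101110*, 110110, 111100*, 111101*
[col 1] -01110, 0-1000*, 0-1010*, 001-10, 0010-0*, 01-111, 010-11, 0110-0*, 01100-, 1-1101, 10-011, 11110-
[col 2] 0-10-0
Prime implicants: -01110, 0-10-0, 000001, 001-10, 01-111, 010-11, 010100, 01100-, 1-1101, 10-011, 110110, 11110-
PI chart (minterm → PIs covering it):
  8 | 0-10-0  (sole → essential)
  14 | -01110,001-10
  19 | 010-11  (sole → essential)
  20 | 010100  (sole → essential)
  23 | 01-111,010-11
  24 | 0-10-0,01100-
  25 | 01100-  (sole → essential)
  26 | 0-10-0  (sole → essential)
  31 | 01-111  (sole → essential)
  35 | 10-011  (sole → essential)
  43 | 10-011  (sole → essential)
  45 | 1-1101  (sole → essential)
  54 | 110110  (sole → essential)
  61 | 1-1101,11110-
Essential prime implicants: 0-10-0, 01-111, 010-11, 010100, 01100-, 1-1101, 10-011, 110110

8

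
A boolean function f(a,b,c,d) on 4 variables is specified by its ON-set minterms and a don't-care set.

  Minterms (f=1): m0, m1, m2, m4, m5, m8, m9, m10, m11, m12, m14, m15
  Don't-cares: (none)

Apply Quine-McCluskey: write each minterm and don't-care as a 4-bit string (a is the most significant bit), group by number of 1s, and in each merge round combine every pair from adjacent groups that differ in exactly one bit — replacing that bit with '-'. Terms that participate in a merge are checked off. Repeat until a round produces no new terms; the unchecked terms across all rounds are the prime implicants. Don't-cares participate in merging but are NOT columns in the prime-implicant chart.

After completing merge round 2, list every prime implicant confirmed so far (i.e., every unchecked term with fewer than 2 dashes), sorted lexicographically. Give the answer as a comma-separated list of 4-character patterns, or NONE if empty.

size-2^0 implicants → 0000(✓)  0001(✓)  0010(✓)  0100(✓)  0101(✓)  1000(✓)  1001(✓)  1010(✓)  1011(✓)  1100(✓)  1110(✓)  1111(✓)
size-2^1 implicants → -000(✓)  -001(✓)  -010(✓)  -100(✓)  0-00(✓)  0-01(✓)  00-0(✓)  000-(✓)  010-(✓)  1-00(✓)  1-10(✓)  1-11(✓)  10-0(✓)  10-1(✓)  100-(✓)  101-(✓)  11-0(✓)  111-(✓)
size-2^2 implicants → --00  -0-0  -00-  0-0-  1--0  1-1-  10--
Unchecked terms (primes): --00, -0-0, -00-, 0-0-, 1--0, 1-1-, 10--

NONE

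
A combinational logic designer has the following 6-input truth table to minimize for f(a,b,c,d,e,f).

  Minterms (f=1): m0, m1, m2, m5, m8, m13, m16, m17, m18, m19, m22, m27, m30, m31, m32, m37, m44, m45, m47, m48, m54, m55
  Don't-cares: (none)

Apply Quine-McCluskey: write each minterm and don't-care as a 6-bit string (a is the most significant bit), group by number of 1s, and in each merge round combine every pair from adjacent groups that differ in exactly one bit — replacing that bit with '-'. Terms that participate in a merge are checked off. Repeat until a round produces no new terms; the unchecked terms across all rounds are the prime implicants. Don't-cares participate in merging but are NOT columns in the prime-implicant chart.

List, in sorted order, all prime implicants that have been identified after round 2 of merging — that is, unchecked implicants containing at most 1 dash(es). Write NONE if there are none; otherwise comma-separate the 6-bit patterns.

size-2^0 implicants → 000000(✓)  000001(✓)  000010(✓)  000101(✓)  001000(✓)  001101(✓)  010000(✓)  010001(✓)  010010(✓)  010011(✓)  010110(✓)  011011(✓)  011110(✓)  011111(✓)  100000(✓)  100101(✓)  101100(✓)  101101(✓)  101111(✓)  110000(✓)  110110(✓)  110111(✓)
size-2^1 implicants → -00000(✓)  -00101(✓)  -01101(✓)  -10000(✓)  -10110  0-0000(✓)  0-0001(✓)  0-0010(✓)  00-000  00-101(✓)  000-01  0000-0(✓)  00000-(✓)  01-011  01-110  010-10  0100-0(✓)  0100-1(✓)  01000-(✓)  01001-(✓)  011-11  01111-  1-0000(✓)  10-101(✓)  1011-1  10110-  11011-
size-2^2 implicants → --0000  -0-101  0-00-0  0-000-  0100--
Unchecked terms (primes): --0000, -0-101, -10110, 0-00-0, 0-000-, 00-000, 000-01, 01-011, 01-110, 010-10, 0100--, 011-11, 01111-, 1011-1, 10110-, 11011-

-10110, 00-000, 000-01, 01-011, 01-110, 010-10, 011-11, 01111-, 1011-1, 10110-, 11011-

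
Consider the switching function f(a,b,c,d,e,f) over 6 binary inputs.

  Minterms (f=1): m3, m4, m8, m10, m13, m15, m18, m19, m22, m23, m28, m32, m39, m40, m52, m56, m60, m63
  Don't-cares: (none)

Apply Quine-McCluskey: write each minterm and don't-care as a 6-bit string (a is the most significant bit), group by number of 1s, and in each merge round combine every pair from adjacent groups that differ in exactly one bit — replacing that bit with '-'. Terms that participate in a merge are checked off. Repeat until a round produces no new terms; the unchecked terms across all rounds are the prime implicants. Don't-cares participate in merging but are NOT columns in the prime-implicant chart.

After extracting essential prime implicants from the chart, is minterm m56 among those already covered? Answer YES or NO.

NO

size-2^0 implicants → 000011(✓)  000100  001000(✓)  001010(✓)  001101(✓)  001111(✓)  010010(✓)  010011(✓)  010110(✓)  010111(✓)  011100(✓)  100000(✓)  100111  101000(✓)  110100(✓)  111000(✓)  111100(✓)  111111
size-2^1 implicants → -01000  -11100  0-0011  0010-0  0011-1  010-10(✓)  010-11(✓)  01001-(✓)  01011-(✓)  1-1000  10-000  11-100  111-00
size-2^2 implicants → 010-1-
Unchecked terms (primes): -01000, -11100, 0-0011, 000100, 0010-0, 0011-1, 010-1-, 1-1000, 10-000, 100111, 11-100, 111-00, 111111
Minterm coverage:
  m3 ⊆ 0-0011 [E]
  m4 ⊆ 000100 [E]
  m8 ⊆ -01000,0010-0
  m10 ⊆ 0010-0 [E]
  m13 ⊆ 0011-1 [E]
  m15 ⊆ 0011-1 [E]
  m18 ⊆ 010-1- [E]
  m19 ⊆ 0-0011,010-1-
  m22 ⊆ 010-1- [E]
  m23 ⊆ 010-1- [E]
  m28 ⊆ -11100 [E]
  m32 ⊆ 10-000 [E]
  m39 ⊆ 100111 [E]
  m40 ⊆ -01000,1-1000,10-000
  m52 ⊆ 11-100 [E]
  m56 ⊆ 1-1000,111-00
  m60 ⊆ -11100,11-100,111-00
  m63 ⊆ 111111 [E]
E = {-11100, 0-0011, 000100, 0010-0, 0011-1, 010-1-, 10-000, 100111, 11-100, 111111}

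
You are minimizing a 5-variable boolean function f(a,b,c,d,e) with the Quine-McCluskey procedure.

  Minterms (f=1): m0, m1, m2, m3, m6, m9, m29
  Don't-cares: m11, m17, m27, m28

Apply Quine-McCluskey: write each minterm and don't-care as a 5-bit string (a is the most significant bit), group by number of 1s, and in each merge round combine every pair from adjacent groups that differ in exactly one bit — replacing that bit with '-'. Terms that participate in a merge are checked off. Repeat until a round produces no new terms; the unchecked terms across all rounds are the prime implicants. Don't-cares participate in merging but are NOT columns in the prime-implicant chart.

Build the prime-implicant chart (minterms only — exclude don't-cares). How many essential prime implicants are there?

4

Round 0: 00000✓ 00001✓ 00010✓ 00011✓ 00110✓ 01001✓ 01011✓ 10001✓ 11011✓ 11100✓ 11101✓
Round 1: -0001 -1011 0-001✓ 0-011✓ 00-10 000-0✓ 000-1✓ 0000-✓ 0001-✓ 010-1✓ 1110-
Round 2: 0-0-1 000--
PIs = {-0001, -1011, 0-0-1, 00-10, 000--, 1110-}
Coverage chart:
  m0: 000-- ←essential
  m1: -0001,0-0-1,000--
  m2: 00-10,000--
  m3: 0-0-1,000--
  m6: 00-10 ←essential
  m9: 0-0-1 ←essential
  m29: 1110- ←essential
Essential: 0-0-1, 00-10, 000--, 1110-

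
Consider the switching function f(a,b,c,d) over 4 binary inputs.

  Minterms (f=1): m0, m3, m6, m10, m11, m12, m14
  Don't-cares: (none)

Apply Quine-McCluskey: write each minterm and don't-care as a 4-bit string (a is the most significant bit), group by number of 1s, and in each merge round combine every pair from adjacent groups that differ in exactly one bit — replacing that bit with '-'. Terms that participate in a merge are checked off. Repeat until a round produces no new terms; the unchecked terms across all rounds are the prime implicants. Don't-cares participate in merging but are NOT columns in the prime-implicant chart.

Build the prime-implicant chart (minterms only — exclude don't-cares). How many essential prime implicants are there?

4

Round 0: 0000 0011✓ 0110✓ 1010✓ 1011✓ 1100✓ 1110✓
Round 1: -011 -110 1-10 101- 11-0
PIs = {-011, -110, 0000, 1-10, 101-, 11-0}
Coverage chart:
  m0: 0000 ←essential
  m3: -011 ←essential
  m6: -110 ←essential
  m10: 1-10,101-
  m11: -011,101-
  m12: 11-0 ←essential
  m14: -110,1-10,11-0
Essential: -011, -110, 0000, 11-0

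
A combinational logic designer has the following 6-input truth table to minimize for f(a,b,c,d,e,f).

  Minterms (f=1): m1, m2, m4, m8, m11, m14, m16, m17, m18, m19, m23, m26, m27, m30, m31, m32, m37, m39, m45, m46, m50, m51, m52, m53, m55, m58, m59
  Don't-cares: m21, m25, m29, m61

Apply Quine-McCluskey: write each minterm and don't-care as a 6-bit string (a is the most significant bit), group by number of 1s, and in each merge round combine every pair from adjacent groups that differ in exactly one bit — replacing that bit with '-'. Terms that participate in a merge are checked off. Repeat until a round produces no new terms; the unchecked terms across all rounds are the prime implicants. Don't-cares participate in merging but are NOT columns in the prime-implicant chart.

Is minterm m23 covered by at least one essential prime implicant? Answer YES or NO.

NO

[col 0] 000001*, 000010*, 000100, 001000, 001011*, 001110*, 010000*, 010001*, 010010*, 010011*, 010101*, 010111*, 011001*, 011010*, 011011*, 011101*, 011110*, 011111*, 100000, 100101*, 100111*, 101101*, 101110*, 110010*, 110011*, 110100*, 110101*, 110111*, 111010*, 111011*, 111101*
[col 1] -01110, -10010*, -10011*, -10101*, -10111*, -11010*, -11011*, -11101*, 0-0001, 0-0010, 0-1011, 0-1110, 01-001*, 01-010*, 01-011*, 01-101*, 01-111*, 010-01*, 010-11*, 0100-0*, 0100-1*, 01000-*, 01001-*, 0101-1*, 011-01*, 011-10*, 011-11*, 0110-1*, 01101-*, 0111-1*, 01111-*, 1-0101*, 1-0111*, 1-1101*, 10-101*, 1001-1*, 11-010*, 11-011*, 11-101*, 110-11*, 11001-*, 1101-1*, 11010-, 11101-*
[col 2] -1-010*, -1-011*, -1-101, -10-11, -1001-*, -101-1, -1101-*, 01--01*, 01--11*, 01-0-1*, 01-01-*, 01-1-1*, 010--1*, 0100--, 011--1*, 011-1-, 1--101, 1-01-1, 11-01-*
[col 3] -1-01-, 01---1
Prime implicants: -01110, -1-01-, -1-101, -10-11, -101-1, 0-0001, 0-0010, 0-1011, 0-1110, 000100, 001000, 01---1, 0100--, 011-1-, 1--101, 1-01-1, 100000, 11010-
PI chart (minterm → PIs covering it):
  1 | 0-0001  (sole → essential)
  2 | 0-0010  (sole → essential)
  4 | 000100  (sole → essential)
  8 | 001000  (sole → essential)
  11 | 0-1011  (sole → essential)
  14 | -01110,0-1110
  16 | 0100--  (sole → essential)
  17 | 0-0001,01---1,0100--
  18 | -1-01-,0-0010,0100--
  19 | -1-01-,-10-11,01---1,0100--
  23 | -10-11,-101-1,01---1
  26 | -1-01-,011-1-
  27 | -1-01-,0-1011,01---1,011-1-
  30 | 0-1110,011-1-
  31 | 01---1,011-1-
  32 | 100000  (sole → essential)
  37 | 1--101,1-01-1
  39 | 1-01-1  (sole → essential)
  45 | 1--101  (sole → essential)
  46 | -01110  (sole → essential)
  50 | -1-01-  (sole → essential)
  51 | -1-01-,-10-11
  52 | 11010-  (sole → essential)
  53 | -1-101,-101-1,1--101,1-01-1,11010-
  55 | -10-11,-101-1,1-01-1
  58 | -1-01-  (sole → essential)
  59 | -1-01-  (sole → essential)
Essential prime implicants: -01110, -1-01-, 0-0001, 0-0010, 0-1011, 000100, 001000, 0100--, 1--101, 1-01-1, 100000, 11010-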